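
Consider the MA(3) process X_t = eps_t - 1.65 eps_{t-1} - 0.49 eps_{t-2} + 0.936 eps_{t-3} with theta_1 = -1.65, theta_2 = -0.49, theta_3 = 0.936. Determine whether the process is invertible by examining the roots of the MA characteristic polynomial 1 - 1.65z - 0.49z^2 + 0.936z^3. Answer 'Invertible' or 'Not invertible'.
\text{Not invertible}

The MA(q) characteristic polynomial is P(z) = 1 - 1.65z - 0.49z^2 + 0.936z^3.
Invertibility requires all roots to lie outside the unit circle, i.e. |z| > 1 for every root.
Degree 3: look for a simple real root z0 first, then factor out (1 - z/z0) and solve the remaining quadratic.
Testing z0 = 1.25: P(1.25) = 1 + (-1.65)(1.25) + (-0.49)(1.25)^2 + (0.936)(1.25)^3
  = 1 + (-2.0625) + (-0.765625) + (1.828125) = 0.  So z_0 = 1.25 is a root, |z_0| = 1.25.
Divide out the factor (1 - 0.8 z) = (1 - z/z0) (since 1/z0 = 0.8):
  P(z) = (1 - 0.8 z)(1 + (-0.85) z + (-1.17) z^2)
  [check: z-coef -0.85 - (0.8) = -1.65; z^2-coef -1.17 - (0.8)(-0.85) = -0.49; z^3-coef -(0.8)(-1.17) = 0.936.]
Remaining roots from the quadratic factor 1 + (-0.85) z + (-1.17) z^2:
  Set 1 + (-0.85) z + (-1.17) z^2 = 0, i.e. a z^2 + b z + c = 0 with a = -1.17, b = -0.85, c = 1.
  Discriminant D = b^2 - 4ac = (-0.85)^2 - 4*(-1.17)*1 = 0.7225 - (-4.68) = 5.4025.
  D >= 0, so the roots are real: z = (-b +/- sqrt(D)) / (2a) = (0.85 +/- 2.324328) / (-2.34).
    z_1 = (0.85 + 2.324328) / (-2.34) = -1.3566,   |z_1| = 1.3566.
    z_2 = (0.85 - 2.324328) / (-2.34) = 0.6301,   |z_2| = 0.6301.
Moduli of all roots: 1.2500, 1.3566, 0.6301.
All moduli strictly greater than 1? No.
Verdict: Not invertible.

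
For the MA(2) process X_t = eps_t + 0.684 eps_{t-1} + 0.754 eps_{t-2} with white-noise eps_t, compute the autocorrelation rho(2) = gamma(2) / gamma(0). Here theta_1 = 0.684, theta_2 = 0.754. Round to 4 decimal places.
\rho(2) = 0.3703

For an MA(q) process with theta_0 = 1, the autocovariance is
  gamma(k) = sigma^2 * sum_{i=0..q-k} theta_i * theta_{i+k},
and rho(k) = gamma(k) / gamma(0). Sigma^2 cancels.
  numerator   = (1)*(0.754) = 0.754.
  denominator = (1)^2 + (0.684)^2 + (0.754)^2 = 2.036372.
  rho(2) = 0.754 / 2.036372 = 0.3703.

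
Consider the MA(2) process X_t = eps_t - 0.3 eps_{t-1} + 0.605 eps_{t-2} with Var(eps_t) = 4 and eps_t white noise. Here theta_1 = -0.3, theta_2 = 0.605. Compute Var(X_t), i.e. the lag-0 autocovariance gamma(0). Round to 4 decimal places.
\gamma(0) = 5.8241

For an MA(q) process X_t = eps_t + sum_i theta_i eps_{t-i} with
Var(eps_t) = sigma^2, the variance is
  gamma(0) = sigma^2 * (1 + sum_i theta_i^2).
  sum_i theta_i^2 = (-0.3)^2 + (0.605)^2 = 0.09 + 0.366025 = 0.456025.
  gamma(0) = 4 * (1 + 0.456025) = 4 * 1.456025 = 5.8241.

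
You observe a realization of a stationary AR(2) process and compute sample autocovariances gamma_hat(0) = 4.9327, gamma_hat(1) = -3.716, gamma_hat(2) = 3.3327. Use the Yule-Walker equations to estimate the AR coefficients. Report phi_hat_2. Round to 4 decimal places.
\hat\phi_{2} = 0.2500

The Yule-Walker equations for an AR(p) process read, in matrix form,
  Gamma_p phi = r_p,   with   (Gamma_p)_{ij} = gamma(|i - j|),
                       (r_p)_i = gamma(i),   i,j = 1..p.
Substitute the sample gammas (Toeplitz matrix and right-hand side of size 2):
  Gamma_p = [[4.9327, -3.716], [-3.716, 4.9327]]
  r_p     = [-3.716, 3.3327]
Written out:
  4.9327 phi_1 - 3.716 phi_2 = -3.716
  -3.716 phi_1 + 4.9327 phi_2 = 3.3327
Solve by Cramer's rule:
  det = gamma(0)^2 - gamma(1)^2 = (4.9327)^2 - (-3.716)^2 = 24.33152929 - 13.808656 = 10.52287329
  phi_hat_1 = [gamma(1) gamma(0) - gamma(1) gamma(2)] / det = [(-3.716)(4.9327) - (-3.716)(3.3327)] / 10.52287329 = -5.9456 / 10.52287329 = -0.565
  phi_hat_2 = [gamma(0) gamma(2) - gamma(1)^2] / det = [(4.9327)(3.3327) - (-3.716)^2] / 10.52287329 = 2.63055329 / 10.52287329 = 0.25
So phi_hat = [-0.5650, 0.2500].
Therefore phi_hat_2 = 0.2500.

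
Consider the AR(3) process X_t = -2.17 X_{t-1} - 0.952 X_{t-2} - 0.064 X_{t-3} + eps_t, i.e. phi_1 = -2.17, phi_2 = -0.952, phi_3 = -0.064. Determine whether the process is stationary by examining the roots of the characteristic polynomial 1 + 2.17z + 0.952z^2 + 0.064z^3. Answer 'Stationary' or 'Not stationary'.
\text{Not stationary}

The AR(p) characteristic polynomial is P(z) = 1 + 2.17z + 0.952z^2 + 0.064z^3.
Stationarity requires all roots to lie outside the unit circle, i.e. |z| > 1 for every root.
Degree 3: look for a simple real root z0 first, then factor out (1 - z/z0) and solve the remaining quadratic.
Testing z0 = -0.625: P(-0.625) = 1 + (2.17)(-0.625) + (0.952)(-0.625)^2 + (0.064)(-0.625)^3
  = 1 + (-1.35625) + (0.371875) + (-0.015625) = 0.  So z_0 = -0.625 is a root, |z_0| = 0.625.
Divide out the factor (1 + 1.6 z) = (1 - z/z0) (since 1/z0 = -1.6):
  P(z) = (1 + 1.6 z)(1 + (0.57) z + (0.04) z^2)
  [check: z-coef 0.57 - (-1.6) = 2.17; z^2-coef 0.04 - (-1.6)(0.57) = 0.952; z^3-coef -(-1.6)(0.04) = 0.064.]
Remaining roots from the quadratic factor 1 + (0.57) z + (0.04) z^2:
  Set 1 + (0.57) z + (0.04) z^2 = 0, i.e. a z^2 + b z + c = 0 with a = 0.04, b = 0.57, c = 1.
  Discriminant D = b^2 - 4ac = (0.57)^2 - 4*(0.04)*1 = 0.3249 - (0.16) = 0.1649.
  D >= 0, so the roots are real: z = (-b +/- sqrt(D)) / (2a) = (-0.57 +/- 0.406079) / (0.08).
    z_1 = (-0.57 + 0.406079) / (0.08) = -2.049,   |z_1| = 2.049.
    z_2 = (-0.57 - 0.406079) / (0.08) = -12.201,   |z_2| = 12.201.
Moduli of all roots: 0.6250, 2.0490, 12.2010.
All moduli strictly greater than 1? No.
Verdict: Not stationary.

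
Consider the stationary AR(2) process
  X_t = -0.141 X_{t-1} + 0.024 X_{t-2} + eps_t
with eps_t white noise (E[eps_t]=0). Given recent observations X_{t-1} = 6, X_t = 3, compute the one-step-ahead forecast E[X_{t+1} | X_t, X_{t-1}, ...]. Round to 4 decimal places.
E[X_{t+1} \mid \mathcal F_t] = -0.2790

For an AR(p) model X_t = c + sum_i phi_i X_{t-i} + eps_t, the
one-step-ahead conditional mean is
  E[X_{t+1} | X_t, ...] = c + sum_i phi_i X_{t+1-i}.
Substitute known values:
  E[X_{t+1} | ...] = (-0.141) * (3) + (0.024) * (6)
                   = -0.2790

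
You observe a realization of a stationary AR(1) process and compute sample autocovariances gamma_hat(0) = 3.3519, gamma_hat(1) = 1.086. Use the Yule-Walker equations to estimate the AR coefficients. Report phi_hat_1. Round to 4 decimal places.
\hat\phi_{1} = 0.3240

The Yule-Walker equations for an AR(p) process read, in matrix form,
  Gamma_p phi = r_p,   with   (Gamma_p)_{ij} = gamma(|i - j|),
                       (r_p)_i = gamma(i),   i,j = 1..p.
Substitute the sample gammas (Toeplitz matrix and right-hand side of size 1):
  Gamma_p = [[3.3519]]
  r_p     = [1.086]
With p = 1 this is the single equation gamma(0) phi_1 = gamma(1):
  phi_hat_1 = gamma(1) / gamma(0) = 1.086 / 3.3519 = 0.3240.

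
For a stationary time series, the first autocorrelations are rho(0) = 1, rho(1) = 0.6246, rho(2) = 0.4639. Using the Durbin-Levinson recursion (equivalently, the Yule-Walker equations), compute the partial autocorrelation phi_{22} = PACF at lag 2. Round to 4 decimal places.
\phi_{22} = 0.1210

The PACF at lag k is phi_{kk}, the last component of the solution
to the Yule-Walker system G_k phi = r_k where
  (G_k)_{ij} = rho(|i - j|), (r_k)_i = rho(i), i,j = 1..k.
Equivalently, Durbin-Levinson gives phi_{kk} iteratively:
  phi_{11} = rho(1)
  phi_{kk} = [rho(k) - sum_{j=1..k-1} phi_{k-1,j} rho(k-j)]
            / [1 - sum_{j=1..k-1} phi_{k-1,j} rho(j)],
  phi_{k,j} = phi_{k-1,j} - phi_{kk} phi_{k-1,k-j},  j = 1..k-1.
Step k = 1:
  phi_11 = rho(1) = 0.6246.
Step k = 2:
  phi_22 = [rho(2) - phi_11 rho(1)] / [1 - phi_11 rho(1)] = [0.4639 - (0.6246)(0.6246)] / [1 - (0.6246)(0.6246)]
         = 0.07377484 / 0.60987484 = 0.121.
Therefore phi_{22} = 0.1210.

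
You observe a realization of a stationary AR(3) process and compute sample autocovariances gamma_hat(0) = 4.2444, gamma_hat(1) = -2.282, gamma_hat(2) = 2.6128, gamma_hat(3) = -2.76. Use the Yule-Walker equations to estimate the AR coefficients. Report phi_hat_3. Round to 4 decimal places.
\hat\phi_{3} = -0.4000

The Yule-Walker equations for an AR(p) process read, in matrix form,
  Gamma_p phi = r_p,   with   (Gamma_p)_{ij} = gamma(|i - j|),
                       (r_p)_i = gamma(i),   i,j = 1..p.
Substitute the sample gammas (Toeplitz matrix and right-hand side of size 3):
  Gamma_p = [[4.2444, -2.282, 2.6128], [-2.282, 4.2444, -2.282], [2.6128, -2.282, 4.2444]]
  r_p     = [-2.282, 2.6128, -2.76]
Written out (R1..R3):
  (R1) 4.2444 phi_1 - 2.282 phi_2 + 2.6128 phi_3 = -2.282
  (R2) -2.282 phi_1 + 4.2444 phi_2 - 2.282 phi_3 = 2.6128
  (R3) 2.6128 phi_1 - 2.282 phi_2 + 4.2444 phi_3 = -2.76
Gaussian elimination:
  R2 <- R2 - (-2.282/4.2444) R1 = R2 - (-0.53765) R1:  3.017484 phi_2 - 0.877229 phi_3 = 1.385884
  R3 <- R3 - (2.6128/4.2444) R1 = R3 - (0.615588) R1:  -0.877229 phi_2 + 2.635993 phi_3 = -1.355229
  R3 <- R3 - (-0.877229/3.017484) R2 = R3 - (-0.290715) R2:  2.380969 phi_3 = -0.952331
Back-substitution:
  phi_hat_3 = -0.952331 / 2.380969 = -0.399976
  phi_hat_2 = (1.385884 - (-0.877229)(-0.399976)) / 3.017484 = 0.343005
  phi_hat_1 = (-2.282 - (-2.282)(0.343005) - (2.6128)(-0.399976)) / 4.2444 = -0.107012
So phi_hat = [-0.1070, 0.3430, -0.4000].
Therefore phi_hat_3 = -0.4000.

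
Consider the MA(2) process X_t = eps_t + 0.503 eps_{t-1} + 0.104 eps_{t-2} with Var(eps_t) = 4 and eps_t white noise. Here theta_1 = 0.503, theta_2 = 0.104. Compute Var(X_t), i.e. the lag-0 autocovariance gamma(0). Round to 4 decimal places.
\gamma(0) = 5.0553

For an MA(q) process X_t = eps_t + sum_i theta_i eps_{t-i} with
Var(eps_t) = sigma^2, the variance is
  gamma(0) = sigma^2 * (1 + sum_i theta_i^2).
  sum_i theta_i^2 = (0.503)^2 + (0.104)^2 = 0.253009 + 0.010816 = 0.263825.
  gamma(0) = 4 * (1 + 0.263825) = 4 * 1.263825 = 5.0553.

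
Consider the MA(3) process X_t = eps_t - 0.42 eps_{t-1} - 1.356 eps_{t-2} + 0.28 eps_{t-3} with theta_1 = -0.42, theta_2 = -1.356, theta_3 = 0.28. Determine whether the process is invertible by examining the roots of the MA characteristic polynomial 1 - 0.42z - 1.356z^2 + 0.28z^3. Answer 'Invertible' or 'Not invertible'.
\text{Not invertible}

The MA(q) characteristic polynomial is P(z) = 1 - 0.42z - 1.356z^2 + 0.28z^3.
Invertibility requires all roots to lie outside the unit circle, i.e. |z| > 1 for every root.
Degree 3: look for a simple real root z0 first, then factor out (1 - z/z0) and solve the remaining quadratic.
Testing z0 = 5: P(5) = 1 + (-0.42)(5) + (-1.356)(5)^2 + (0.28)(5)^3
  = 1 + (-2.1) + (-33.9) + (35) = 0.  So z_0 = 5 is a root, |z_0| = 5.
Divide out the factor (1 - 0.2 z) = (1 - z/z0) (since 1/z0 = 0.2):
  P(z) = (1 - 0.2 z)(1 + (-0.22) z + (-1.4) z^2)
  [check: z-coef -0.22 - (0.2) = -0.42; z^2-coef -1.4 - (0.2)(-0.22) = -1.356; z^3-coef -(0.2)(-1.4) = 0.28.]
Remaining roots from the quadratic factor 1 + (-0.22) z + (-1.4) z^2:
  Set 1 + (-0.22) z + (-1.4) z^2 = 0, i.e. a z^2 + b z + c = 0 with a = -1.4, b = -0.22, c = 1.
  Discriminant D = b^2 - 4ac = (-0.22)^2 - 4*(-1.4)*1 = 0.0484 - (-5.6) = 5.6484.
  D >= 0, so the roots are real: z = (-b +/- sqrt(D)) / (2a) = (0.22 +/- 2.376636) / (-2.8).
    z_1 = (0.22 + 2.376636) / (-2.8) = -0.9274,   |z_1| = 0.9274.
    z_2 = (0.22 - 2.376636) / (-2.8) = 0.7702,   |z_2| = 0.7702.
Moduli of all roots: 5.0000, 0.9274, 0.7702.
All moduli strictly greater than 1? No.
Verdict: Not invertible.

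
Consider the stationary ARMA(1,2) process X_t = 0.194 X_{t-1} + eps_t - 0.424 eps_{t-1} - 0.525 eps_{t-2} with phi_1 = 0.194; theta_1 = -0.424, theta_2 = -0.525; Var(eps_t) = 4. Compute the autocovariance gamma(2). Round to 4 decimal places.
\gamma(2) = -2.1261

Multiply the model equation by X_{t-k} and take expectations. With theta_0 = psi_0 = 1 and psi_j the MA(infinity) weights, this gives
  gamma(k) - sum_i phi_i gamma(k-i) = c_k,
  c_k = sigma^2 * sum_{j=k..q} theta_j psi_{j-k}   (c_k = 0 for k > q),
using gamma(-m) = gamma(m).
psi-weights needed (psi_j = theta_j + sum_i phi_i psi_{j-i}):
  psi_1 = theta_1 + phi_1 = -0.424 + (0.194) = -0.23
  psi_2 = theta_2 + phi_1 psi_1 = -0.525 + (0.194)(-0.23) = -0.56962
Right-hand sides:
  c_0 = sigma^2 (1 + theta_1 psi_1 + theta_2 psi_2) = 4 * (1 + (-0.424)(-0.23) + (-0.525)(-0.56962)) = 4 * 1.396571 = 5.586282
  c_1 = sigma^2 (theta_1 + theta_2 psi_1) = 4 * (-0.424 + (-0.525)(-0.23)) = -1.213
  c_2 = sigma^2 theta_2 = 4 * (-0.525) = -2.1
Equations for k = 0 and k = 1 (AR order 1):
  gamma(0) = phi_1 gamma(1) + c_0
  gamma(1) = phi_1 gamma(0) + c_1
Substituting the second into the first: gamma(0) (1 - phi_1^2) = c_0 + phi_1 c_1, so
  gamma(0) = (c_0 + phi_1 c_1) / (1 - phi_1^2) = (5.586282 + (0.194)(-1.213)) / (1 - (0.194)^2) = 5.35096 / 0.962364 = 5.560225.
  gamma(1) = phi_1 gamma(0) + c_1 = (0.194)(5.560225) + (-1.213) = -0.134316.
For k = 2: gamma(2) = phi_1 gamma(1) + c_2
  = (0.194)(-0.134316) + (-2.1) = -2.126057.
Therefore gamma(2) = -2.1261 (to 4 decimal places).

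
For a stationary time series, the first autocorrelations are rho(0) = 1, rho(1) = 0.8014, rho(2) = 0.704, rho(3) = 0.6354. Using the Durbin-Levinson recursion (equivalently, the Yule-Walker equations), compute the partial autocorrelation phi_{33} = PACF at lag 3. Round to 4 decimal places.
\phi_{33} = 0.0872

The PACF at lag k is phi_{kk}, the last component of the solution
to the Yule-Walker system G_k phi = r_k where
  (G_k)_{ij} = rho(|i - j|), (r_k)_i = rho(i), i,j = 1..k.
Equivalently, Durbin-Levinson gives phi_{kk} iteratively:
  phi_{11} = rho(1)
  phi_{kk} = [rho(k) - sum_{j=1..k-1} phi_{k-1,j} rho(k-j)]
            / [1 - sum_{j=1..k-1} phi_{k-1,j} rho(j)],
  phi_{k,j} = phi_{k-1,j} - phi_{kk} phi_{k-1,k-j},  j = 1..k-1.
Step k = 1:
  phi_11 = rho(1) = 0.8014.
Step k = 2:
  phi_22 = [rho(2) - phi_11 rho(1)] / [1 - phi_11 rho(1)] = [0.704 - (0.8014)(0.8014)] / [1 - (0.8014)(0.8014)]
         = 0.06175804 / 0.35775804 = 0.172625.
  Update: phi_21 = phi_11 - phi_22 phi_11 = 0.8014 - (0.172625)(0.8014) = 0.663058.
Step k = 3:
  phi_33 = [rho(3) - phi_21 rho(2) - phi_22 rho(1)] / [1 - phi_21 rho(1) - phi_22 rho(2)]
    numerator   = 0.6354 - (0.663058)(0.704) - (0.172625)(0.8014) = 0.03026523
    denominator = 1 - (0.663058)(0.8014) - (0.172625)(0.704) = 0.34709705
  phi_33 = 0.03026523 / 0.34709705 = 0.0872.
Therefore phi_{33} = 0.0872.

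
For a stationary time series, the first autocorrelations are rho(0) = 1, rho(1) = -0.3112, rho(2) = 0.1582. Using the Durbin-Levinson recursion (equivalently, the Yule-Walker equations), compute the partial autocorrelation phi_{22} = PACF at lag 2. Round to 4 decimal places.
\phi_{22} = 0.0679

The PACF at lag k is phi_{kk}, the last component of the solution
to the Yule-Walker system G_k phi = r_k where
  (G_k)_{ij} = rho(|i - j|), (r_k)_i = rho(i), i,j = 1..k.
Equivalently, Durbin-Levinson gives phi_{kk} iteratively:
  phi_{11} = rho(1)
  phi_{kk} = [rho(k) - sum_{j=1..k-1} phi_{k-1,j} rho(k-j)]
            / [1 - sum_{j=1..k-1} phi_{k-1,j} rho(j)],
  phi_{k,j} = phi_{k-1,j} - phi_{kk} phi_{k-1,k-j},  j = 1..k-1.
Step k = 1:
  phi_11 = rho(1) = -0.3112.
Step k = 2:
  phi_22 = [rho(2) - phi_11 rho(1)] / [1 - phi_11 rho(1)] = [0.1582 - (-0.3112)(-0.3112)] / [1 - (-0.3112)(-0.3112)]
         = 0.06135456 / 0.90315456 = 0.0679.
Therefore phi_{22} = 0.0679.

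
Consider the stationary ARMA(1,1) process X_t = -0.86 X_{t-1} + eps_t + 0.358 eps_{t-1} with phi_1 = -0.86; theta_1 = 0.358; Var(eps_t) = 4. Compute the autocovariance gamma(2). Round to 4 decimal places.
\gamma(2) = 4.5899

Multiply the model equation by X_{t-k} and take expectations. With theta_0 = psi_0 = 1 and psi_j the MA(infinity) weights, this gives
  gamma(k) - sum_i phi_i gamma(k-i) = c_k,
  c_k = sigma^2 * sum_{j=k..q} theta_j psi_{j-k}   (c_k = 0 for k > q),
using gamma(-m) = gamma(m).
psi-weights needed (psi_j = theta_j + sum_i phi_i psi_{j-i}):
  psi_1 = theta_1 + phi_1 = 0.358 + (-0.86) = -0.502
Right-hand sides:
  c_0 = sigma^2 (1 + theta_1 psi_1) = 4 * (1 + (0.358)(-0.502)) = 4 * 0.820284 = 3.281136
  c_1 = sigma^2 theta_1 = 4 * (0.358) = 1.432
  c_2 = 0
Equations for k = 0 and k = 1 (AR order 1):
  gamma(0) = phi_1 gamma(1) + c_0
  gamma(1) = phi_1 gamma(0) + c_1
Substituting the second into the first: gamma(0) (1 - phi_1^2) = c_0 + phi_1 c_1, so
  gamma(0) = (c_0 + phi_1 c_1) / (1 - phi_1^2) = (3.281136 + (-0.86)(1.432)) / (1 - (-0.86)^2) = 2.049616 / 0.2604 = 7.871029.
  gamma(1) = phi_1 gamma(0) + c_1 = (-0.86)(7.871029) + (1.432) = -5.337085.
For k = 2 (> q): gamma(2) = phi_1 gamma(1) = (-0.86)(-5.337085) = 4.589893.
Therefore gamma(2) = 4.5899 (to 4 decimal places).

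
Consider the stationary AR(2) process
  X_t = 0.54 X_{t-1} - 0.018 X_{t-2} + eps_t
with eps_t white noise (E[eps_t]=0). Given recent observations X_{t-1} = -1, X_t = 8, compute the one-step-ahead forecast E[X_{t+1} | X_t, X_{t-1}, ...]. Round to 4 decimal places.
E[X_{t+1} \mid \mathcal F_t] = 4.3380

For an AR(p) model X_t = c + sum_i phi_i X_{t-i} + eps_t, the
one-step-ahead conditional mean is
  E[X_{t+1} | X_t, ...] = c + sum_i phi_i X_{t+1-i}.
Substitute known values:
  E[X_{t+1} | ...] = (0.54) * (8) + (-0.018) * (-1)
                   = 4.3380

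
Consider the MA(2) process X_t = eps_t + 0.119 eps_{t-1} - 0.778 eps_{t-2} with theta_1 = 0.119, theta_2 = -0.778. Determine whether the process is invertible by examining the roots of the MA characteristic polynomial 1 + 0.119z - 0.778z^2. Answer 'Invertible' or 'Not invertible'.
\text{Invertible}

The MA(q) characteristic polynomial is P(z) = 1 + 0.119z - 0.778z^2.
Invertibility requires all roots to lie outside the unit circle, i.e. |z| > 1 for every root.
Set 1 + (0.119) z + (-0.778) z^2 = 0, i.e. a z^2 + b z + c = 0 with a = -0.778, b = 0.119, c = 1.
Discriminant D = b^2 - 4ac = (0.119)^2 - 4*(-0.778)*1 = 0.014161 - (-3.112) = 3.126161.
D >= 0, so the roots are real: z = (-b +/- sqrt(D)) / (2a) = (-0.119 +/- 1.768095) / (-1.556).
  z_1 = (-0.119 + 1.768095) / (-1.556) = -1.0598,   |z_1| = 1.0598.
  z_2 = (-0.119 - 1.768095) / (-1.556) = 1.2128,   |z_2| = 1.2128.
Moduli of all roots: 1.0598, 1.2128.
All moduli strictly greater than 1? Yes.
Verdict: Invertible.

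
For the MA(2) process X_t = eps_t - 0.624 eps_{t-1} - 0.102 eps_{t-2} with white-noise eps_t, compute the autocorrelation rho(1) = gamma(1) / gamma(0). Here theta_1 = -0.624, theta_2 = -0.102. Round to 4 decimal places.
\rho(1) = -0.4003

For an MA(q) process with theta_0 = 1, the autocovariance is
  gamma(k) = sigma^2 * sum_{i=0..q-k} theta_i * theta_{i+k},
and rho(k) = gamma(k) / gamma(0). Sigma^2 cancels.
  numerator   = (1)*(-0.624) + (-0.624)*(-0.102) = -0.560352.
  denominator = (1)^2 + (-0.624)^2 + (-0.102)^2 = 1.39978.
  rho(1) = -0.560352 / 1.39978 = -0.4003.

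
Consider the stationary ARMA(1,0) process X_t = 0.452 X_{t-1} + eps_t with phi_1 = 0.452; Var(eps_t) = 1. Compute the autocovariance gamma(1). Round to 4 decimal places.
\gamma(1) = 0.5681

Multiply the model equation by X_{t-k} and take expectations. With theta_0 = psi_0 = 1 and psi_j the MA(infinity) weights, this gives
  gamma(k) - sum_i phi_i gamma(k-i) = c_k,
  c_k = sigma^2 * sum_{j=k..q} theta_j psi_{j-k}   (c_k = 0 for k > q),
using gamma(-m) = gamma(m).
Pure AR (q = 0): c_0 = sigma^2 = 1, c_k = 0 for k >= 1.
Equations for k = 0 and k = 1 (AR order 1):
  gamma(0) = phi_1 gamma(1) + c_0
  gamma(1) = phi_1 gamma(0) + c_1
Substituting the second into the first: gamma(0) (1 - phi_1^2) = c_0 + phi_1 c_1, so
  gamma(0) = c_0 / (1 - phi_1^2) = 1 / (1 - (0.452)^2) = 1 / 0.795696 = 1.256761.
  gamma(1) = phi_1 gamma(0) = (0.452)(1.256761) = 0.568056.
Therefore gamma(1) = 0.5681 (to 4 decimal places).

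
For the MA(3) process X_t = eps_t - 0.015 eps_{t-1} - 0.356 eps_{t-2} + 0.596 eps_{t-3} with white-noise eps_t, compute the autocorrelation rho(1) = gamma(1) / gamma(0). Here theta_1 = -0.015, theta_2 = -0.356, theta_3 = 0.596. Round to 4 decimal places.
\rho(1) = -0.1497

For an MA(q) process with theta_0 = 1, the autocovariance is
  gamma(k) = sigma^2 * sum_{i=0..q-k} theta_i * theta_{i+k},
and rho(k) = gamma(k) / gamma(0). Sigma^2 cancels.
  numerator   = (1)*(-0.015) + (-0.015)*(-0.356) + (-0.356)*(0.596) = -0.221836.
  denominator = (1)^2 + (-0.015)^2 + (-0.356)^2 + (0.596)^2 = 1.482177.
  rho(1) = -0.221836 / 1.482177 = -0.1497.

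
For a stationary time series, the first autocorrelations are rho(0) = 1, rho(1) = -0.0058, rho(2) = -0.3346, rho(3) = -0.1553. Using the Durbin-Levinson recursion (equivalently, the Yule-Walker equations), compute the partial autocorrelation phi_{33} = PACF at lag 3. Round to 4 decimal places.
\phi_{33} = -0.1800

The PACF at lag k is phi_{kk}, the last component of the solution
to the Yule-Walker system G_k phi = r_k where
  (G_k)_{ij} = rho(|i - j|), (r_k)_i = rho(i), i,j = 1..k.
Equivalently, Durbin-Levinson gives phi_{kk} iteratively:
  phi_{11} = rho(1)
  phi_{kk} = [rho(k) - sum_{j=1..k-1} phi_{k-1,j} rho(k-j)]
            / [1 - sum_{j=1..k-1} phi_{k-1,j} rho(j)],
  phi_{k,j} = phi_{k-1,j} - phi_{kk} phi_{k-1,k-j},  j = 1..k-1.
Step k = 1:
  phi_11 = rho(1) = -0.0058.
Step k = 2:
  phi_22 = [rho(2) - phi_11 rho(1)] / [1 - phi_11 rho(1)] = [-0.3346 - (-0.0058)(-0.0058)] / [1 - (-0.0058)(-0.0058)]
         = -0.33463364 / 0.99996636 = -0.334645.
  Update: phi_21 = phi_11 - phi_22 phi_11 = -0.0058 - (-0.334645)(-0.0058) = -0.007741.
Step k = 3:
  phi_33 = [rho(3) - phi_21 rho(2) - phi_22 rho(1)] / [1 - phi_21 rho(1) - phi_22 rho(2)]
    numerator   = -0.1553 - (-0.007741)(-0.3346) - (-0.334645)(-0.0058) = -0.15983106
    denominator = 1 - (-0.007741)(-0.0058) - (-0.334645)(-0.3346) = 0.88798292
  phi_33 = -0.15983106 / 0.88798292 = -0.18.
Therefore phi_{33} = -0.1800.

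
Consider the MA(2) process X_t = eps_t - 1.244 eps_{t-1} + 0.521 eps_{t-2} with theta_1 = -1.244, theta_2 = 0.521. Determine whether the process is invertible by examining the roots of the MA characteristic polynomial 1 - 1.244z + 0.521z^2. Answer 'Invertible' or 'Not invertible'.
\text{Invertible}

The MA(q) characteristic polynomial is P(z) = 1 - 1.244z + 0.521z^2.
Invertibility requires all roots to lie outside the unit circle, i.e. |z| > 1 for every root.
Set 1 + (-1.244) z + (0.521) z^2 = 0, i.e. a z^2 + b z + c = 0 with a = 0.521, b = -1.244, c = 1.
Discriminant D = b^2 - 4ac = (-1.244)^2 - 4*(0.521)*1 = 1.547536 - (2.084) = -0.536464.
D < 0, so the roots are the complex-conjugate pair z = (-b +/- i sqrt(-D)) / (2a) = 1.1939 +/- 0.7029i.
For a conjugate pair |z|^2 = z * conj(z) = (product of roots) = c/a = 1/(0.521) = 1.919386, so |z| = sqrt(1.919386) = 1.3854 for both roots.
Moduli of all roots: 1.3854, 1.3854.
All moduli strictly greater than 1? Yes.
Verdict: Invertible.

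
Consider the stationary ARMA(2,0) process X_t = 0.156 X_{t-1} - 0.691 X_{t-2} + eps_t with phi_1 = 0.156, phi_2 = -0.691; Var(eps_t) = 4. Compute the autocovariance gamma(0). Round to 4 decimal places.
\gamma(0) = 7.7209

Multiply the model equation by X_{t-k} and take expectations. With theta_0 = psi_0 = 1 and psi_j the MA(infinity) weights, this gives
  gamma(k) - sum_i phi_i gamma(k-i) = c_k,
  c_k = sigma^2 * sum_{j=k..q} theta_j psi_{j-k}   (c_k = 0 for k > q),
using gamma(-m) = gamma(m).
Pure AR (q = 0): c_0 = sigma^2 = 4, c_k = 0 for k >= 1.
Equations for k = 0, 1, 2 (AR order 2, c_2 = 0):
  (E0) gamma(0) = phi_1 gamma(1) + phi_2 gamma(2) + c_0
  (E1) gamma(1) = phi_1 gamma(0) + phi_2 gamma(1) + c_1
  (E2) gamma(2) = phi_1 gamma(1) + phi_2 gamma(0)
From (E1): gamma(1) = A gamma(0) + B with
  A = phi_1 / (1 - phi_2) = 0.156 / 1.691 = 0.092253,   B = c_1 / (1 - phi_2) = 0 / 1.691 = 0.
Insert (E2) into (E0): gamma(0) (1 - phi_2^2) = phi_1 (1 + phi_2) gamma(1) + c_0.
  phi_1 (1 + phi_2) = (0.156)(0.309) = 0.048204,   1 - phi_2^2 = 0.522519.
Replace gamma(1) by A gamma(0) + B and collect gamma(0):
  gamma(0) [0.522519 - (0.048204)(0.092253)] = c_0 = 4
  gamma(0) * 0.518072 = 4
  gamma(0) = 4 / 0.518072 = 7.720934.
Therefore gamma(0) = 7.7209 (to 4 decimal places).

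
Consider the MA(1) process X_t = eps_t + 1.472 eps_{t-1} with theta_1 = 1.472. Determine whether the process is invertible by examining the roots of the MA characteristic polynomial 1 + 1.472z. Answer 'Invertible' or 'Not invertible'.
\text{Not invertible}

The MA(q) characteristic polynomial is P(z) = 1 + 1.472z.
Invertibility requires all roots to lie outside the unit circle, i.e. |z| > 1 for every root.
This is linear in z: 1 + (1.472) z = 0  =>  z = -1/(1.472) = -0.679348,  |z| = 0.679348.
Moduli of all roots: 0.6793.
All moduli strictly greater than 1? No.
Verdict: Not invertible.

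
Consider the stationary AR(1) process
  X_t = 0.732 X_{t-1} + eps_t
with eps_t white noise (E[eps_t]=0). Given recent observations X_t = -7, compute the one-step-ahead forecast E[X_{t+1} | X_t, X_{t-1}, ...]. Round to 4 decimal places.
E[X_{t+1} \mid \mathcal F_t] = -5.1240

For an AR(p) model X_t = c + sum_i phi_i X_{t-i} + eps_t, the
one-step-ahead conditional mean is
  E[X_{t+1} | X_t, ...] = c + sum_i phi_i X_{t+1-i}.
Substitute known values:
  E[X_{t+1} | ...] = (0.732) * (-7)
                   = -5.1240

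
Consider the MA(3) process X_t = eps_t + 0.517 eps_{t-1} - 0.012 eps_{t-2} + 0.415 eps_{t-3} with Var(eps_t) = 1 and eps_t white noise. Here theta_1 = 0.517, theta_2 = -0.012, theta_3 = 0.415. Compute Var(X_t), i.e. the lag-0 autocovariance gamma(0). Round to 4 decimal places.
\gamma(0) = 1.4397

For an MA(q) process X_t = eps_t + sum_i theta_i eps_{t-i} with
Var(eps_t) = sigma^2, the variance is
  gamma(0) = sigma^2 * (1 + sum_i theta_i^2).
  sum_i theta_i^2 = (0.517)^2 + (-0.012)^2 + (0.415)^2 = 0.267289 + 0.000144 + 0.172225 = 0.439658.
  gamma(0) = 1 * (1 + 0.439658) = 1 * 1.439658 = 1.439658, which rounds to 1.4397.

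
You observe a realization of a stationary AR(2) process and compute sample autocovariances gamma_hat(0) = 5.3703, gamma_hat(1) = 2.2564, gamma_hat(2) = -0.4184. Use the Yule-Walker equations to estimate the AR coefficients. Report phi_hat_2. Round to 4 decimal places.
\hat\phi_{2} = -0.3090

The Yule-Walker equations for an AR(p) process read, in matrix form,
  Gamma_p phi = r_p,   with   (Gamma_p)_{ij} = gamma(|i - j|),
                       (r_p)_i = gamma(i),   i,j = 1..p.
Substitute the sample gammas (Toeplitz matrix and right-hand side of size 2):
  Gamma_p = [[5.3703, 2.2564], [2.2564, 5.3703]]
  r_p     = [2.2564, -0.4184]
Written out:
  5.3703 phi_1 + 2.2564 phi_2 = 2.2564
  2.2564 phi_1 + 5.3703 phi_2 = -0.4184
Solve by Cramer's rule:
  det = gamma(0)^2 - gamma(1)^2 = (5.3703)^2 - (2.2564)^2 = 28.84012209 - 5.09134096 = 23.74878113
  phi_hat_1 = [gamma(1) gamma(0) - gamma(1) gamma(2)] / det = [(2.2564)(5.3703) - (2.2564)(-0.4184)] / 23.74878113 = 13.06162268 / 23.74878113 = 0.55
  phi_hat_2 = [gamma(0) gamma(2) - gamma(1)^2] / det = [(5.3703)(-0.4184) - (2.2564)^2] / 23.74878113 = -7.33827448 / 23.74878113 = -0.309
So phi_hat = [0.5500, -0.3090].
Therefore phi_hat_2 = -0.3090.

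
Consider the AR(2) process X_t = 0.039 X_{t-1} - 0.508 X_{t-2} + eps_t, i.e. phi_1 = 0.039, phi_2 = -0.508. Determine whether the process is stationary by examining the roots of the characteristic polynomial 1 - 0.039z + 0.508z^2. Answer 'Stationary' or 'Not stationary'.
\text{Stationary}

The AR(p) characteristic polynomial is P(z) = 1 - 0.039z + 0.508z^2.
Stationarity requires all roots to lie outside the unit circle, i.e. |z| > 1 for every root.
Set 1 + (-0.039) z + (0.508) z^2 = 0, i.e. a z^2 + b z + c = 0 with a = 0.508, b = -0.039, c = 1.
Discriminant D = b^2 - 4ac = (-0.039)^2 - 4*(0.508)*1 = 0.001521 - (2.032) = -2.030479.
D < 0, so the roots are the complex-conjugate pair z = (-b +/- i sqrt(-D)) / (2a) = 0.0384 +/- 1.4025i.
For a conjugate pair |z|^2 = z * conj(z) = (product of roots) = c/a = 1/(0.508) = 1.968504, so |z| = sqrt(1.968504) = 1.403 for both roots.
Moduli of all roots: 1.4030, 1.4030.
All moduli strictly greater than 1? Yes.
Verdict: Stationary.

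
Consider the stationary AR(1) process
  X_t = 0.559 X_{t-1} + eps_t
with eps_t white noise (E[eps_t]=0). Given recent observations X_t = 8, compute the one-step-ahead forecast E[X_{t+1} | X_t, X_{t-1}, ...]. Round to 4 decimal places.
E[X_{t+1} \mid \mathcal F_t] = 4.4720

For an AR(p) model X_t = c + sum_i phi_i X_{t-i} + eps_t, the
one-step-ahead conditional mean is
  E[X_{t+1} | X_t, ...] = c + sum_i phi_i X_{t+1-i}.
Substitute known values:
  E[X_{t+1} | ...] = (0.559) * (8)
                   = 4.4720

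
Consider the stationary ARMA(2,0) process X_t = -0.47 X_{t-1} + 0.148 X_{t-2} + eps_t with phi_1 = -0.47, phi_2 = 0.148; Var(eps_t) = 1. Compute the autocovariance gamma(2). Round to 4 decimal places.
\gamma(2) = 0.5985

Multiply the model equation by X_{t-k} and take expectations. With theta_0 = psi_0 = 1 and psi_j the MA(infinity) weights, this gives
  gamma(k) - sum_i phi_i gamma(k-i) = c_k,
  c_k = sigma^2 * sum_{j=k..q} theta_j psi_{j-k}   (c_k = 0 for k > q),
using gamma(-m) = gamma(m).
Pure AR (q = 0): c_0 = sigma^2 = 1, c_k = 0 for k >= 1.
Equations for k = 0, 1, 2 (AR order 2, c_2 = 0):
  (E0) gamma(0) = phi_1 gamma(1) + phi_2 gamma(2) + c_0
  (E1) gamma(1) = phi_1 gamma(0) + phi_2 gamma(1) + c_1
  (E2) gamma(2) = phi_1 gamma(1) + phi_2 gamma(0)
From (E1): gamma(1) = A gamma(0) + B with
  A = phi_1 / (1 - phi_2) = -0.47 / 0.852 = -0.551643,   B = c_1 / (1 - phi_2) = 0 / 0.852 = 0.
Insert (E2) into (E0): gamma(0) (1 - phi_2^2) = phi_1 (1 + phi_2) gamma(1) + c_0.
  phi_1 (1 + phi_2) = (-0.47)(1.148) = -0.53956,   1 - phi_2^2 = 0.978096.
Replace gamma(1) by A gamma(0) + B and collect gamma(0):
  gamma(0) [0.978096 - (-0.53956)(-0.551643)] = c_0 = 1
  gamma(0) * 0.680451 = 1
  gamma(0) = 1 / 0.680451 = 1.469613.
  gamma(1) = A gamma(0) = (-0.551643)(1.469613) = -0.810702.
  gamma(2) = phi_1 gamma(1) + phi_2 gamma(0) = (-0.47)(-0.810702) + (0.148)(1.469613) = 0.598533.
Therefore gamma(2) = 0.5985 (to 4 decimal places).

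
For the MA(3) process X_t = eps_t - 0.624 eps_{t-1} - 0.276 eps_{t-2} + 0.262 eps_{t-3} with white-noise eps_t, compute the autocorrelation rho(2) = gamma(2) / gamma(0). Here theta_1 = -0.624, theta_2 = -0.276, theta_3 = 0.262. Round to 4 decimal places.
\rho(2) = -0.2865

For an MA(q) process with theta_0 = 1, the autocovariance is
  gamma(k) = sigma^2 * sum_{i=0..q-k} theta_i * theta_{i+k},
and rho(k) = gamma(k) / gamma(0). Sigma^2 cancels.
  numerator   = (1)*(-0.276) + (-0.624)*(0.262) = -0.439488.
  denominator = (1)^2 + (-0.624)^2 + (-0.276)^2 + (0.262)^2 = 1.534196.
  rho(2) = -0.439488 / 1.534196 = -0.2865.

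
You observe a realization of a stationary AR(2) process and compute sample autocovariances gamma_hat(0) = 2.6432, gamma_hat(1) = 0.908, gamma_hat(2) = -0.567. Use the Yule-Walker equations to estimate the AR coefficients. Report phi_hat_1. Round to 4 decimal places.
\hat\phi_{1} = 0.4730

The Yule-Walker equations for an AR(p) process read, in matrix form,
  Gamma_p phi = r_p,   with   (Gamma_p)_{ij} = gamma(|i - j|),
                       (r_p)_i = gamma(i),   i,j = 1..p.
Substitute the sample gammas (Toeplitz matrix and right-hand side of size 2):
  Gamma_p = [[2.6432, 0.908], [0.908, 2.6432]]
  r_p     = [0.908, -0.567]
Written out:
  2.6432 phi_1 + 0.908 phi_2 = 0.908
  0.908 phi_1 + 2.6432 phi_2 = -0.567
Solve by Cramer's rule:
  det = gamma(0)^2 - gamma(1)^2 = (2.6432)^2 - (0.908)^2 = 6.98650624 - 0.824464 = 6.16204224
  phi_hat_1 = [gamma(1) gamma(0) - gamma(1) gamma(2)] / det = [(0.908)(2.6432) - (0.908)(-0.567)] / 6.16204224 = 2.9148616 / 6.16204224 = 0.473
  phi_hat_2 = [gamma(0) gamma(2) - gamma(1)^2] / det = [(2.6432)(-0.567) - (0.908)^2] / 6.16204224 = -2.3231584 / 6.16204224 = -0.377
So phi_hat = [0.4730, -0.3770].
Therefore phi_hat_1 = 0.4730.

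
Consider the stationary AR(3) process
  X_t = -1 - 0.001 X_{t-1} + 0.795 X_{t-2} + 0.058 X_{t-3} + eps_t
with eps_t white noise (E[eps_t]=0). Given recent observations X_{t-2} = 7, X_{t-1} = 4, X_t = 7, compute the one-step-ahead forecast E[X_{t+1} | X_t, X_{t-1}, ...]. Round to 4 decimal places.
E[X_{t+1} \mid \mathcal F_t] = 2.5790

For an AR(p) model X_t = c + sum_i phi_i X_{t-i} + eps_t, the
one-step-ahead conditional mean is
  E[X_{t+1} | X_t, ...] = c + sum_i phi_i X_{t+1-i}.
Substitute known values:
  E[X_{t+1} | ...] = -1 + (-0.001) * (7) + (0.795) * (4) + (0.058) * (7)
                   = 2.5790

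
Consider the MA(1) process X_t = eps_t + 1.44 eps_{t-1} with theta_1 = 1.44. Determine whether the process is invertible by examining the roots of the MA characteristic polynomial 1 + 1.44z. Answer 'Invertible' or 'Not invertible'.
\text{Not invertible}

The MA(q) characteristic polynomial is P(z) = 1 + 1.44z.
Invertibility requires all roots to lie outside the unit circle, i.e. |z| > 1 for every root.
This is linear in z: 1 + (1.44) z = 0  =>  z = -1/(1.44) = -0.694444,  |z| = 0.694444.
Moduli of all roots: 0.6944.
All moduli strictly greater than 1? No.
Verdict: Not invertible.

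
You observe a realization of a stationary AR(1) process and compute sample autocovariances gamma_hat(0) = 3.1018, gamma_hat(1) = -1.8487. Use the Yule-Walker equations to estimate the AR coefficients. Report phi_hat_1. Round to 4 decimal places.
\hat\phi_{1} = -0.5960

The Yule-Walker equations for an AR(p) process read, in matrix form,
  Gamma_p phi = r_p,   with   (Gamma_p)_{ij} = gamma(|i - j|),
                       (r_p)_i = gamma(i),   i,j = 1..p.
Substitute the sample gammas (Toeplitz matrix and right-hand side of size 1):
  Gamma_p = [[3.1018]]
  r_p     = [-1.8487]
With p = 1 this is the single equation gamma(0) phi_1 = gamma(1):
  phi_hat_1 = gamma(1) / gamma(0) = -1.8487 / 3.1018 = -0.5960.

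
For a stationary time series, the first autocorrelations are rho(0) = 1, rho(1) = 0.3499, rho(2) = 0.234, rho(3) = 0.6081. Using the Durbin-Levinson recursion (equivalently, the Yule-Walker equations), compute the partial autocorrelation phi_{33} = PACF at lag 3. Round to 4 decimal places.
\phi_{33} = 0.5700

The PACF at lag k is phi_{kk}, the last component of the solution
to the Yule-Walker system G_k phi = r_k where
  (G_k)_{ij} = rho(|i - j|), (r_k)_i = rho(i), i,j = 1..k.
Equivalently, Durbin-Levinson gives phi_{kk} iteratively:
  phi_{11} = rho(1)
  phi_{kk} = [rho(k) - sum_{j=1..k-1} phi_{k-1,j} rho(k-j)]
            / [1 - sum_{j=1..k-1} phi_{k-1,j} rho(j)],
  phi_{k,j} = phi_{k-1,j} - phi_{kk} phi_{k-1,k-j},  j = 1..k-1.
Step k = 1:
  phi_11 = rho(1) = 0.3499.
Step k = 2:
  phi_22 = [rho(2) - phi_11 rho(1)] / [1 - phi_11 rho(1)] = [0.234 - (0.3499)(0.3499)] / [1 - (0.3499)(0.3499)]
         = 0.11156999 / 0.87756999 = 0.127135.
  Update: phi_21 = phi_11 - phi_22 phi_11 = 0.3499 - (0.127135)(0.3499) = 0.305415.
Step k = 3:
  phi_33 = [rho(3) - phi_21 rho(2) - phi_22 rho(1)] / [1 - phi_21 rho(1) - phi_22 rho(2)]
    numerator   = 0.6081 - (0.305415)(0.234) - (0.127135)(0.3499) = 0.49214821
    denominator = 1 - (0.305415)(0.3499) - (0.127135)(0.234) = 0.86338552
  phi_33 = 0.49214821 / 0.86338552 = 0.57.
Therefore phi_{33} = 0.5700.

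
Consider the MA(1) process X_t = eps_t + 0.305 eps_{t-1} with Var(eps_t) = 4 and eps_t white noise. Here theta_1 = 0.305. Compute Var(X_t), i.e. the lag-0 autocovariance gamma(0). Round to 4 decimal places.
\gamma(0) = 4.3721

For an MA(q) process X_t = eps_t + sum_i theta_i eps_{t-i} with
Var(eps_t) = sigma^2, the variance is
  gamma(0) = sigma^2 * (1 + sum_i theta_i^2).
  sum_i theta_i^2 = (0.305)^2 = 0.093025.
  gamma(0) = 4 * (1 + 0.093025) = 4 * 1.093025 = 4.3721.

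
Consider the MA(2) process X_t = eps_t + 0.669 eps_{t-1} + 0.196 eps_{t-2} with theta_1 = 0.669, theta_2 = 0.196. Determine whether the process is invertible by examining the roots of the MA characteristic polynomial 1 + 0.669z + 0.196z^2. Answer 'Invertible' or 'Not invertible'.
\text{Invertible}

The MA(q) characteristic polynomial is P(z) = 1 + 0.669z + 0.196z^2.
Invertibility requires all roots to lie outside the unit circle, i.e. |z| > 1 for every root.
Set 1 + (0.669) z + (0.196) z^2 = 0, i.e. a z^2 + b z + c = 0 with a = 0.196, b = 0.669, c = 1.
Discriminant D = b^2 - 4ac = (0.669)^2 - 4*(0.196)*1 = 0.447561 - (0.784) = -0.336439.
D < 0, so the roots are the complex-conjugate pair z = (-b +/- i sqrt(-D)) / (2a) = -1.7066 +/- 1.4797i.
For a conjugate pair |z|^2 = z * conj(z) = (product of roots) = c/a = 1/(0.196) = 5.102041, so |z| = sqrt(5.102041) = 2.2588 for both roots.
Moduli of all roots: 2.2588, 2.2588.
All moduli strictly greater than 1? Yes.
Verdict: Invertible.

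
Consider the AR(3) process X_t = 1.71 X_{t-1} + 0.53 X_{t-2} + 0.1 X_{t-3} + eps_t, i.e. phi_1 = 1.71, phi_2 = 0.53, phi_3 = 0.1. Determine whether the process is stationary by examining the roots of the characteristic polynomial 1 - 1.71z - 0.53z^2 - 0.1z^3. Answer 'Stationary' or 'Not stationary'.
\text{Not stationary}

The AR(p) characteristic polynomial is P(z) = 1 - 1.71z - 0.53z^2 - 0.1z^3.
Stationarity requires all roots to lie outside the unit circle, i.e. |z| > 1 for every root.
Degree 3: look for a simple real root z0 first, then factor out (1 - z/z0) and solve the remaining quadratic.
Testing z0 = 0.5: P(0.5) = 1 + (-1.71)(0.5) + (-0.53)(0.5)^2 + (-0.1)(0.5)^3
  = 1 + (-0.855) + (-0.1325) + (-0.0125) = 0.  So z_0 = 0.5 is a root, |z_0| = 0.5.
Divide out the factor (1 - 2 z) = (1 - z/z0) (since 1/z0 = 2):
  P(z) = (1 - 2 z)(1 + (0.29) z + (0.05) z^2)
  [check: z-coef 0.29 - (2) = -1.71; z^2-coef 0.05 - (2)(0.29) = -0.53; z^3-coef -(2)(0.05) = -0.1.]
Remaining roots from the quadratic factor 1 + (0.29) z + (0.05) z^2:
  Set 1 + (0.29) z + (0.05) z^2 = 0, i.e. a z^2 + b z + c = 0 with a = 0.05, b = 0.29, c = 1.
  Discriminant D = b^2 - 4ac = (0.29)^2 - 4*(0.05)*1 = 0.0841 - (0.2) = -0.1159.
  D < 0, so the roots are the complex-conjugate pair z = (-b +/- i sqrt(-D)) / (2a) = -2.9 +/- 3.4044i.
  For a conjugate pair |z|^2 = z * conj(z) = (product of roots) = c/a = 1/(0.05) = 20, so |z| = sqrt(20) = 4.4721 for both roots.
Moduli of all roots: 0.5000, 4.4721, 4.4721.
All moduli strictly greater than 1? No.
Verdict: Not stationary.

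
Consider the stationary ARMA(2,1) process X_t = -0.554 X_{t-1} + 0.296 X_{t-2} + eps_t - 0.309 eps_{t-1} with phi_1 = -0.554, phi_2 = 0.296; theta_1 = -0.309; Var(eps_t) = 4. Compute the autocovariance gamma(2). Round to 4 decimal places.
\gamma(2) = 14.3047

Multiply the model equation by X_{t-k} and take expectations. With theta_0 = psi_0 = 1 and psi_j the MA(infinity) weights, this gives
  gamma(k) - sum_i phi_i gamma(k-i) = c_k,
  c_k = sigma^2 * sum_{j=k..q} theta_j psi_{j-k}   (c_k = 0 for k > q),
using gamma(-m) = gamma(m).
psi-weights needed (psi_j = theta_j + sum_i phi_i psi_{j-i}):
  psi_1 = theta_1 + phi_1 = -0.309 + (-0.554) = -0.863
Right-hand sides:
  c_0 = sigma^2 (1 + theta_1 psi_1) = 4 * (1 + (-0.309)(-0.863)) = 4 * 1.266667 = 5.066668
  c_1 = sigma^2 theta_1 = 4 * (-0.309) = -1.236
  c_2 = 0
Equations for k = 0, 1, 2 (AR order 2, c_2 = 0):
  (E0) gamma(0) = phi_1 gamma(1) + phi_2 gamma(2) + c_0
  (E1) gamma(1) = phi_1 gamma(0) + phi_2 gamma(1) + c_1
  (E2) gamma(2) = phi_1 gamma(1) + phi_2 gamma(0)
From (E1): gamma(1) = A gamma(0) + B with
  A = phi_1 / (1 - phi_2) = -0.554 / 0.704 = -0.786932,   B = c_1 / (1 - phi_2) = -1.236 / 0.704 = -1.755682.
Insert (E2) into (E0): gamma(0) (1 - phi_2^2) = phi_1 (1 + phi_2) gamma(1) + c_0.
  phi_1 (1 + phi_2) = (-0.554)(1.296) = -0.717984,   1 - phi_2^2 = 0.912384.
Replace gamma(1) by A gamma(0) + B and collect gamma(0):
  gamma(0) [0.912384 - (-0.717984)(-0.786932)] = (-0.717984)(-1.755682) + 5.066668
  gamma(0) * 0.34738 = 6.327219
  gamma(0) = 6.327219 / 0.34738 = 18.214139.
  gamma(1) = A gamma(0) + B = (-0.786932)(18.214139) + (-1.755682) = -16.088968.
  gamma(2) = phi_1 gamma(1) + phi_2 gamma(0) = (-0.554)(-16.088968) + (0.296)(18.214139) = 14.304673.
Therefore gamma(2) = 14.3047 (to 4 decimal places).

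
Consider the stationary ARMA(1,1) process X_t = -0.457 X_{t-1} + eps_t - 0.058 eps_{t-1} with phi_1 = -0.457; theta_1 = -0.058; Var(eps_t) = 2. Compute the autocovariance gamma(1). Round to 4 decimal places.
\gamma(1) = -1.3364

Multiply the model equation by X_{t-k} and take expectations. With theta_0 = psi_0 = 1 and psi_j the MA(infinity) weights, this gives
  gamma(k) - sum_i phi_i gamma(k-i) = c_k,
  c_k = sigma^2 * sum_{j=k..q} theta_j psi_{j-k}   (c_k = 0 for k > q),
using gamma(-m) = gamma(m).
psi-weights needed (psi_j = theta_j + sum_i phi_i psi_{j-i}):
  psi_1 = theta_1 + phi_1 = -0.058 + (-0.457) = -0.515
Right-hand sides:
  c_0 = sigma^2 (1 + theta_1 psi_1) = 2 * (1 + (-0.058)(-0.515)) = 2 * 1.02987 = 2.05974
  c_1 = sigma^2 theta_1 = 2 * (-0.058) = -0.116
  c_2 = 0
Equations for k = 0 and k = 1 (AR order 1):
  gamma(0) = phi_1 gamma(1) + c_0
  gamma(1) = phi_1 gamma(0) + c_1
Substituting the second into the first: gamma(0) (1 - phi_1^2) = c_0 + phi_1 c_1, so
  gamma(0) = (c_0 + phi_1 c_1) / (1 - phi_1^2) = (2.05974 + (-0.457)(-0.116)) / (1 - (-0.457)^2) = 2.112752 / 0.791151 = 2.670479.
  gamma(1) = phi_1 gamma(0) + c_1 = (-0.457)(2.670479) + (-0.116) = -1.336409.
Therefore gamma(1) = -1.3364 (to 4 decimal places).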